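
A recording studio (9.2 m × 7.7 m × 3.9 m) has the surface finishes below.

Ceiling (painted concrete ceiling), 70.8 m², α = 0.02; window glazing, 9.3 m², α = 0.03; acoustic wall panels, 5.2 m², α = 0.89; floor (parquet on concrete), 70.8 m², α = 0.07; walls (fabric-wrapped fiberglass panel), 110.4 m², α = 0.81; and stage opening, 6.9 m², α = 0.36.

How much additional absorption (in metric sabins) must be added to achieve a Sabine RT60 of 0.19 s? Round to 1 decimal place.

A₁ = Σ Sᵢαᵢ = 70.8*0.02 + 9.3*0.03 + 5.2*0.89 + 70.8*0.07 + 110.4*0.81 + 6.9*0.36 = 103.187 sabins.
V = 276.276 m³. Required absorption A₂ = 0.161 × 276.276 / 0.19 = 234.108 sabins.
Shortfall: 234.108 − 103.187 = 130.9 sabins.

130.9 sabins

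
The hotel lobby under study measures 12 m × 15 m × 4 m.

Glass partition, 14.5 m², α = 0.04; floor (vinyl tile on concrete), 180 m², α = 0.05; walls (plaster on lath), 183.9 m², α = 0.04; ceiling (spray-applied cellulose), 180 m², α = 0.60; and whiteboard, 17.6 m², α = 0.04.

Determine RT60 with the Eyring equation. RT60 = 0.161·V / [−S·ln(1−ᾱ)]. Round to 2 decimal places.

Total surface area S = 14.5 + 180 + 183.9 + 180 + 17.6 = 576.0 m².
Σ(Sᵢαᵢ) = 14.5×0.04 + 180×0.05 + 183.9×0.04 + 180×0.60 + 17.6×0.04 = 125.640.
Mean coefficient ᾱ = A/S = 0.2181.
Eyring denominator: −S ln(1−ᾱ) = 141.712.
V = 12 × 15 × 4 = 720 m³.
RT60 = 0.161 × 720 / 141.712 = 0.82 s.

0.82 s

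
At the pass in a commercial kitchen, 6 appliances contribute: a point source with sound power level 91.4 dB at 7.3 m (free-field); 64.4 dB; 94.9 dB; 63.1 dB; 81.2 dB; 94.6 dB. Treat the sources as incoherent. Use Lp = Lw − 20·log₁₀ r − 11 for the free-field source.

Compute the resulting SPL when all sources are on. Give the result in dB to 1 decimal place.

97.9 dB

Source at 7.3 m: Lp = 91.4 − 20·log₁₀(7.3) − 11 = 63.1 dB.
Converting to relative power and adding: 10^(63.1/10) + 10^(64.4/10) + 10^(94.9/10) + 10^(63.1/10) + 10^(81.2/10) + 10^(94.6/10) = 6.113e+09.
Back to dB: 10·log₁₀ Σ = 97.9 dB.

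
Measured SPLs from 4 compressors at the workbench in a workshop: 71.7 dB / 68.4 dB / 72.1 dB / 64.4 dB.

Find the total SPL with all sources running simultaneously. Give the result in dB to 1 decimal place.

76.1 dB

Converting to relative power and adding: 10^(71.7/10) + 10^(68.4/10) + 10^(72.1/10) + 10^(64.4/10) = 4.068e+07.
L_total = 10·log₁₀(4.068e+07) = 76.1 dB.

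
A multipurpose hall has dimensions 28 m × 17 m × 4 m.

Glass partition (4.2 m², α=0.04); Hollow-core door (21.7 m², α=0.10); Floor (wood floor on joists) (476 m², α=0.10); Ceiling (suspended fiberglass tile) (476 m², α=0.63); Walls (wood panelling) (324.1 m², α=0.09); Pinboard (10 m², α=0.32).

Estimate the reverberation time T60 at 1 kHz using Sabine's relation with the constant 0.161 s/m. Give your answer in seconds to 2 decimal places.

0.80 s

A = Σ Sᵢαᵢ = 4.2*0.04 + 21.7*0.10 + 476*0.10 + 476*0.63 + 324.1*0.09 + 10*0.32 = 382.187 sabins.
V = 28·17·4 = 1904 m³.
Sabine: RT60 = 0.161 × 1904 / 382.187 = 0.80 s.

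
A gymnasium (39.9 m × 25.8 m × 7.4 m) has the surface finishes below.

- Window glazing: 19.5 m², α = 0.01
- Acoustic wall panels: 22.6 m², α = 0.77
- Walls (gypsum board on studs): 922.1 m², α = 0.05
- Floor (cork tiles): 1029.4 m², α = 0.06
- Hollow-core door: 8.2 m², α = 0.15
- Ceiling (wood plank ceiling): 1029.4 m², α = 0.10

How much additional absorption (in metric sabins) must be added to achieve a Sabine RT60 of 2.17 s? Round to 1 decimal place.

Summing Sᵢαᵢ: 0.195 + 17.402 + 46.105 + 61.764 + 1.230 + 102.940 → A₁ = 229.636 sabins.
Target A₂ = 0.161·7617.708/2.17 = 565.185 sabins (V = 7617.708 m³).
Shortfall: 565.185 − 229.636 = 335.5 sabins.

335.5 sabins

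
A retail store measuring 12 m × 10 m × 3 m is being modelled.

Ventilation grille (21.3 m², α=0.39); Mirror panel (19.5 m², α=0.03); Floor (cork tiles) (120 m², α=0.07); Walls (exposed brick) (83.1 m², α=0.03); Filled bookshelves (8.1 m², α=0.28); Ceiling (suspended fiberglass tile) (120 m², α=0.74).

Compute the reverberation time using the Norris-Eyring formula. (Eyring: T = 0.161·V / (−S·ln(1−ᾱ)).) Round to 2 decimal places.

0.44 s

Total surface area S = 21.3 + 19.5 + 120 + 83.1 + 8.1 + 120 = 372.0 m².
Σ(Sᵢαᵢ) = 21.3×0.39 + 19.5×0.03 + 120×0.07 + 83.1×0.03 + 8.1×0.28 + 120×0.74 = 110.853.
ᾱ = 110.853 / 372.0 = 0.2980.
Eyring denominator: −S ln(1−ᾱ) = 131.622.
V = 12 × 10 × 3 = 360 m³.
RT60 = 0.161 × 360 / 131.622 = 0.44 s.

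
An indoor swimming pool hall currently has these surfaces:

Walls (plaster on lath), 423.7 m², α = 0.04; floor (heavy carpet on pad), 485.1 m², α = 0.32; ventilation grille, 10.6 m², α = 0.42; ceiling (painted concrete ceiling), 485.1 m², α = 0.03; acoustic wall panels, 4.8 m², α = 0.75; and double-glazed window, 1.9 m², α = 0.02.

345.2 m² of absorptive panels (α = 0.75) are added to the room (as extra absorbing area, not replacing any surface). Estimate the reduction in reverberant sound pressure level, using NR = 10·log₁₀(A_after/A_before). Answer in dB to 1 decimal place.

3.7 dB

A_before = Σ Sᵢαᵢ = 423.7·0.04 + 485.1·0.32 + 10.6·0.42 + 485.1·0.03 + 4.8·0.75 + 1.9·0.02 = 194.823 sabins.
Added absorption = 345.2 × 0.75 = 258.900 sabins.
New total A_after = 453.723 sabins.
Reduction = 10 log₁₀(A_after/A_before) = 10 log₁₀(2.3289) = 3.7 dB.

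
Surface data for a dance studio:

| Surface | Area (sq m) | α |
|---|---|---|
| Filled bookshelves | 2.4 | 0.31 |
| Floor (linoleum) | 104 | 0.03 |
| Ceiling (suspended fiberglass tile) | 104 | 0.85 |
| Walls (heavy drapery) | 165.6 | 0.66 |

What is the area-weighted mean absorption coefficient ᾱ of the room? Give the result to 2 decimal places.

Total surface area S = 376.0 sq m.
Σ(Sᵢαᵢ) = 2.4*0.31 + 104*0.03 + 104*0.85 + 165.6*0.66 = 201.560.
ᾱ = 201.560 / 376.0 = 0.54.

0.54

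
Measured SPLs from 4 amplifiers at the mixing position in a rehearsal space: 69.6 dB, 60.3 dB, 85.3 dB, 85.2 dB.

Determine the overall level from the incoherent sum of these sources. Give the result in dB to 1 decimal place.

88.3 dB

Σ 10^(Lᵢ/10) = 6.802e+08.
L_total = 10·log₁₀(6.802e+08) = 88.3 dB.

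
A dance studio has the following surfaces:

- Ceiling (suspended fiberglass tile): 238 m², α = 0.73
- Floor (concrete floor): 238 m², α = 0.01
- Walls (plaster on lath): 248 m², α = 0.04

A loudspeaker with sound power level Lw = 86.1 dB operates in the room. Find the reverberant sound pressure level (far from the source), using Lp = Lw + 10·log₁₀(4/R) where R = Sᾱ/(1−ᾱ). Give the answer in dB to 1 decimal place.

A = 186.040 sabins; S = 724.0 m².
ᾱ = 0.2570, so room constant R = A/(1−ᾱ) = 250.390 m².
Lp = Lw + 10 log₁₀(4/R) = 86.1 -17.97 = 68.1 dB.

68.1 dB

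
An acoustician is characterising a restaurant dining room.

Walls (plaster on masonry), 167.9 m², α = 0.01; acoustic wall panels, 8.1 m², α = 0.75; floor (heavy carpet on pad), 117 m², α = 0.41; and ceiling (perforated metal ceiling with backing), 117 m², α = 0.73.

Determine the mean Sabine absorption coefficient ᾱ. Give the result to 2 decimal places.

S = Σ Sᵢ = 167.9 + 8.1 + 117 + 117 = 410.0 m².
A = 167.9*0.01 + 8.1*0.75 + 117*0.41 + 117*0.73 = 141.134 sabins.
ᾱ = 141.134 / 410.0 = 0.34.

0.34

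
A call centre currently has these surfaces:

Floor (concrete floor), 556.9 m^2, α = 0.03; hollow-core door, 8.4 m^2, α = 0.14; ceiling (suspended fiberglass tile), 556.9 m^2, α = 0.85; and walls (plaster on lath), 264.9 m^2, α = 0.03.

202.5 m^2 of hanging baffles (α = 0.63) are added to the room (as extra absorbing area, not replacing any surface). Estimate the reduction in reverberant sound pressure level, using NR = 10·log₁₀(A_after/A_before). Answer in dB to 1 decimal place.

Total absorption A_before = 556.9·0.03 + 8.4·0.14 + 556.9·0.85 + 264.9·0.03
  = 16.707 + 1.176 + 473.365 + 7.947 = 499.195 m^2 sabins.
Added absorption = 202.5 × 0.63 = 127.575 sabins.
New total A_after = 626.770 sabins.
NR = 10·log₁₀(626.770/499.195) = 1.0 dB.

1.0 dB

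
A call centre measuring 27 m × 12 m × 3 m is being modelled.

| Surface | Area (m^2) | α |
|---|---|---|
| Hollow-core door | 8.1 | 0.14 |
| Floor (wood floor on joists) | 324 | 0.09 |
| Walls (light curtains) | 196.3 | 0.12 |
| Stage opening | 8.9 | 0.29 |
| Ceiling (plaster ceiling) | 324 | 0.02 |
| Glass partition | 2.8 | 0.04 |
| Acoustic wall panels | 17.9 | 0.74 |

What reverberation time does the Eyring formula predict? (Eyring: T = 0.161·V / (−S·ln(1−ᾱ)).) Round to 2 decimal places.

1.96 seconds

Total surface area S = 8.1 + 324 + 196.3 + 8.9 + 324 + 2.8 + 17.9 = 882.0 m^2.
Absorption A = 8.1·0.14 + 324·0.09 + 196.3·0.12 + 8.9·0.29 + 324·0.02 + 2.8·0.04 + 17.9·0.74 = 76.269 sabins.
Mean coefficient ᾱ = A/S = 0.0865.
−S·ln(1−ᾱ) = −882.0 × ln(1 − 0.0865) = 79.796.
V = 27 × 12 × 3 = 972 m³.
T = 0.161·V/[−S·ln(1−ᾱ)] = 0.161·972/79.796 = 1.96 s.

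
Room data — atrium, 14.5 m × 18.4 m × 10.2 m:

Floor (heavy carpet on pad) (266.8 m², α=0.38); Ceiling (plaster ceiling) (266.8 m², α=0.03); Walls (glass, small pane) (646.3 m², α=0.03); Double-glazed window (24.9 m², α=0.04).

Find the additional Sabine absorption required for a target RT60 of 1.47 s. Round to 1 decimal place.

168.3 sabins

Equivalent absorption area: A₁ = 266.8*0.38 + 266.8*0.03 + 646.3*0.03 + 24.9*0.04 = 129.773 m².
Target A₂ = 0.161·2721.36/1.47 = 298.054 sabins (V = 2721.36 m³).
Additional absorption ΔA = 298.054 − 129.773 = 168.3 sabins.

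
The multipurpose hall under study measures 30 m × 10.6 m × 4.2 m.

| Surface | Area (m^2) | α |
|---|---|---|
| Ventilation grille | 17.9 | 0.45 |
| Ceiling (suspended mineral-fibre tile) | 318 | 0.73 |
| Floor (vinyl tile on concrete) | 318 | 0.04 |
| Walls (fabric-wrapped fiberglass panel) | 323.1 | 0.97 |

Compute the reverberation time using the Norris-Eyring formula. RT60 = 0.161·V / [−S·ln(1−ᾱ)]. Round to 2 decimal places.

S = Σ Sᵢ = 977.0 m^2.
Σ(Sᵢαᵢ) = 17.9·0.45 + 318·0.73 + 318·0.04 + 323.1·0.97 = 566.322.
ᾱ = 566.322 / 977.0 = 0.5797.
−S·ln(1−ᾱ) = −977.0 × ln(1 − 0.5797) = 846.850.
V = 30 × 10.6 × 4.2 = 1335.6 m³.
RT60 = 0.161 × 1335.6 / 846.850 = 0.25 s.

0.25 s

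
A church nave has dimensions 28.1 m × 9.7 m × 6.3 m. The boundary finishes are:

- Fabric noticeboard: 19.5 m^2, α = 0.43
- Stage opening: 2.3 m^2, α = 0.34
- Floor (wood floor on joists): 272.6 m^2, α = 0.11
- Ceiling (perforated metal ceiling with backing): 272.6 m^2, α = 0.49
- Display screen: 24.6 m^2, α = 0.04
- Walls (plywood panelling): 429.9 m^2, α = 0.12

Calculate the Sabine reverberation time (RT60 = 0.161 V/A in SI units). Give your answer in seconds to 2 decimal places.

A = Σ Sᵢαᵢ = 19.5*0.43 + 2.3*0.34 + 272.6*0.11 + 272.6*0.49 + 24.6*0.04 + 429.9*0.12 = 225.299 sabins.
Volume V = 28.1 × 9.7 × 6.3 = 1717.191 m³.
Sabine: RT60 = 0.161 × 1717.191 / 225.299 = 1.23 s.

1.23 s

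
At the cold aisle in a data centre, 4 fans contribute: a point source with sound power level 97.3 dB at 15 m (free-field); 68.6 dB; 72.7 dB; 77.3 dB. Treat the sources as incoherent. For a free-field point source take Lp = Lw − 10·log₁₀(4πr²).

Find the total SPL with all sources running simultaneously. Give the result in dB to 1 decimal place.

79.1 dB

Source at 15 m: Lp = 97.3 − 10·log₁₀(4π·15²) = 97.3 − 10·log₁₀(2827.433) = 62.8 dB.
Sum in the linear (power) domain: Σ 10^(Lᵢ/10) = 10^(62.8/10) + 10^(68.6/10) + 10^(72.7/10) + 10^(77.3/10) = 8.147e+07.
Combined level = 10 log₁₀(8.147e+07) = 79.1 dB.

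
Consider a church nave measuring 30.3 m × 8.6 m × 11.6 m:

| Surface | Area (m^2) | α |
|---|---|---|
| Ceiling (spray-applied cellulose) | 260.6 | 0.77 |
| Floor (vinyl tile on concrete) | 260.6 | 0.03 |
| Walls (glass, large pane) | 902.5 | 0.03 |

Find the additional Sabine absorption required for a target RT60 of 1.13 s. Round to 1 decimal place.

Total absorption A₁ = 260.6*0.77 + 260.6*0.03 + 902.5*0.03
  = 200.662 + 7.818 + 27.075 = 235.555 m^2 sabins.
For T = 1.13 s, need A₂ = 0.161·V/T = 0.161·3022.728/1.13 = 430.672 sabins.
ΔA = A₂ − A₁ = 430.672 − 235.555 = 195.1 sabins.

195.1 sabins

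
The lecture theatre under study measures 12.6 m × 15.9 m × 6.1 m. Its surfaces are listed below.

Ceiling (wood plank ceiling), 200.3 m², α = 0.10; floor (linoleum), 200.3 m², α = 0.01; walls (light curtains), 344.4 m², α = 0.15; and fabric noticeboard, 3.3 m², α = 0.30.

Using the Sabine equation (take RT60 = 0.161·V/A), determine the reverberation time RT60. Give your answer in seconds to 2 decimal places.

Total absorption A = 200.3·0.10 + 200.3·0.01 + 344.4·0.15 + 3.3·0.30
  = 20.030 + 2.003 + 51.660 + 0.990 = 74.683 m² sabins.
V = 12.6·15.9·6.1 = 1222.074 m³.
RT60 = 0.161 · V / A = 0.161 × 1222.074 / 74.683 = 2.63 s.

2.63 seconds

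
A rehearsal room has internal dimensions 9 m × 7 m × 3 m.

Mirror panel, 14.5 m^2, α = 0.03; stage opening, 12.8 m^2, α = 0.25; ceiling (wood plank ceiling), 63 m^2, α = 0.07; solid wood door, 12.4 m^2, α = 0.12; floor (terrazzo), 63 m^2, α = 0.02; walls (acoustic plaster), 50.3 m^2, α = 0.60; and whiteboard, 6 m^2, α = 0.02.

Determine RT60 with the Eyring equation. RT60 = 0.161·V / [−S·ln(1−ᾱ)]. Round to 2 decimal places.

Total surface area S = 14.5 + 12.8 + 63 + 12.4 + 63 + 50.3 + 6 = 222.0 m^2.
Absorption A = 14.5×0.03 + 12.8×0.25 + 63×0.07 + 12.4×0.12 + 63×0.02 + 50.3×0.60 + 6×0.02 = 41.093 sabins.
ᾱ = 41.093 / 222.0 = 0.1851.
−S·ln(1−ᾱ) = −222.0 × ln(1 − 0.1851) = 45.441.
V = 9 × 7 × 3 = 189 m³.
RT60 = 0.161 × 189 / 45.441 = 0.67 s.

0.67 s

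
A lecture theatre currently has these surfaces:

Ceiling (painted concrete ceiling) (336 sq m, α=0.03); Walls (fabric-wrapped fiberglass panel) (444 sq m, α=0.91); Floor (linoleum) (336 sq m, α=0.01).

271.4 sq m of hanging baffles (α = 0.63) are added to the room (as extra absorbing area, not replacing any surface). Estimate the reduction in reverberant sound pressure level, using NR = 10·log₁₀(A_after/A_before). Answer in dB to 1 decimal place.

1.5 dB

Equivalent absorption area: A_before = 336×0.03 + 444×0.91 + 336×0.01 = 417.480 sq m.
Added absorption = 271.4 × 0.63 = 170.982 sabins.
New total A_after = 588.462 sabins.
NR = 10·log₁₀(588.462/417.480) = 1.5 dB.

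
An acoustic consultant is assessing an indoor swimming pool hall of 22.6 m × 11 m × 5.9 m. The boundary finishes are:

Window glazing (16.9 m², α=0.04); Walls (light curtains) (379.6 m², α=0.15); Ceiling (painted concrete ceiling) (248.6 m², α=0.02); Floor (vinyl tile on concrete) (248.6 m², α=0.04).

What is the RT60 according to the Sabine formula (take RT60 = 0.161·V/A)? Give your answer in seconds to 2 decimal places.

3.26 seconds

Summing Sᵢαᵢ: 0.676 + 56.940 + 4.972 + 9.944 → A = 72.532 sabins.
Room volume: 1466.74 m³.
Sabine: RT60 = 0.161 × 1466.74 / 72.532 = 3.26 s.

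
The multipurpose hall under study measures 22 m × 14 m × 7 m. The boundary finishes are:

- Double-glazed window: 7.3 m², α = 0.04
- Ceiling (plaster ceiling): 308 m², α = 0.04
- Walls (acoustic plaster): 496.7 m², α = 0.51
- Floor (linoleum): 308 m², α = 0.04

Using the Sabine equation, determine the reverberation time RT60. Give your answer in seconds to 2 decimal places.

1.25 s

A = Σ Sᵢαᵢ = 7.3·0.04 + 308·0.04 + 496.7·0.51 + 308·0.04 = 278.249 sabins.
V = 22·14·7 = 2156 m³.
T = 0.161 V/A = 0.161·2156/278.249 = 1.25 s.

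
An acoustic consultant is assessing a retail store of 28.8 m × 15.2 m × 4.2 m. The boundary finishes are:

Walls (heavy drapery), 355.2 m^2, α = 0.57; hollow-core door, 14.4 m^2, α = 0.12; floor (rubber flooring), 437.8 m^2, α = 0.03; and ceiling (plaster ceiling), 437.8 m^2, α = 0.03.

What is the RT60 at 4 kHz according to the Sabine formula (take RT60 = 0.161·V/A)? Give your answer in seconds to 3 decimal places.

1.284 seconds

Total absorption A = 355.2*0.57 + 14.4*0.12 + 437.8*0.03 + 437.8*0.03
  = 202.464 + 1.728 + 13.134 + 13.134 = 230.460 m^2 sabins.
Room volume: 1838.592 m³.
T = 0.161 V/A = 0.161·1838.592/230.460 = 1.284 s.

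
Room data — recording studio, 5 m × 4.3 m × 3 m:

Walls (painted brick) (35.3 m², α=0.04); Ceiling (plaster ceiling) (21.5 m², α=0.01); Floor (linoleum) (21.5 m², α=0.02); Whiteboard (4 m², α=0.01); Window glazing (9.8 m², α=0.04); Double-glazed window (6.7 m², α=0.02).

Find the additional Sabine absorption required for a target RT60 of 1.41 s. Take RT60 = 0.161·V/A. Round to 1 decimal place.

4.7 sabins

Equivalent absorption area: A₁ = 35.3×0.04 + 21.5×0.01 + 21.5×0.02 + 4×0.01 + 9.8×0.04 + 6.7×0.02 = 2.623 m².
For T = 1.41 s, need A₂ = 0.161·V/T = 0.161·64.5/1.41 = 7.365 sabins.
Additional absorption ΔA = 7.365 − 2.623 = 4.7 sabins.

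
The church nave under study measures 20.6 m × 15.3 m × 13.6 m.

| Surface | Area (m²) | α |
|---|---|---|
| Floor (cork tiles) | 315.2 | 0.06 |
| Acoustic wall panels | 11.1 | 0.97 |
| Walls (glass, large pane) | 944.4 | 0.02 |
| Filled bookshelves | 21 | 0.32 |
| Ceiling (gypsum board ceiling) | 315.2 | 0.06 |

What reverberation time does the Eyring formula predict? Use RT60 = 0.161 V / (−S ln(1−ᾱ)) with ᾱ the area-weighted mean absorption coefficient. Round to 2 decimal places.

Total surface area S = 315.2 + 11.1 + 944.4 + 21 + 315.2 = 1606.9 m².
Absorption A = 315.2×0.06 + 11.1×0.97 + 944.4×0.02 + 21×0.32 + 315.2×0.06 = 74.199 sabins.
Mean coefficient ᾱ = A/S = 0.0462.
Eyring denominator: −S ln(1−ᾱ) = 76.008.
V = 20.6 × 15.3 × 13.6 = 4286.448 m³.
RT60 = 0.161 × 4286.448 / 76.008 = 9.08 s.

9.08 sec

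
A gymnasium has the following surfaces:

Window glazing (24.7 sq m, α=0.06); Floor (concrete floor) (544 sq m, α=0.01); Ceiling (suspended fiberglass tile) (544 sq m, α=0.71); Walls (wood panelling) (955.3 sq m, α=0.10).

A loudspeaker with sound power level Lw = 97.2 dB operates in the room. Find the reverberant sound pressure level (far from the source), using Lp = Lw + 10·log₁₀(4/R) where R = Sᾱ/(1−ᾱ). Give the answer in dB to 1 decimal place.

Σ(Sᵢαᵢ) = 24.7·0.06 + 544·0.01 + 544·0.71 + 955.3·0.10 = 488.692; total area S = 2068.0 sq m.
ᾱ = 0.2363, so room constant R = A/(1−ᾱ) = 639.900 sq m.
Lp = Lw + 10 log₁₀(4/R) = 97.2 -22.04 = 75.2 dB.

75.2 dB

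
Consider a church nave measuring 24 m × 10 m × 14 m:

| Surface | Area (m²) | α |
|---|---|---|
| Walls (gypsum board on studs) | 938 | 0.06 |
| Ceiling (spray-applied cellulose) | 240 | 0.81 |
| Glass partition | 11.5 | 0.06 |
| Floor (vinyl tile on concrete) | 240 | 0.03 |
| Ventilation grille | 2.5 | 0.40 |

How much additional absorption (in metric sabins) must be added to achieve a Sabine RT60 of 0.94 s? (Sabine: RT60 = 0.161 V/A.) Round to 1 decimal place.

315.9 sabins

Equivalent absorption area: A₁ = 938*0.06 + 240*0.81 + 11.5*0.06 + 240*0.03 + 2.5*0.40 = 259.570 m².
Target A₂ = 0.161·3360/0.94 = 575.489 sabins (V = 3360 m³).
Shortfall: 575.489 − 259.570 = 315.9 sabins.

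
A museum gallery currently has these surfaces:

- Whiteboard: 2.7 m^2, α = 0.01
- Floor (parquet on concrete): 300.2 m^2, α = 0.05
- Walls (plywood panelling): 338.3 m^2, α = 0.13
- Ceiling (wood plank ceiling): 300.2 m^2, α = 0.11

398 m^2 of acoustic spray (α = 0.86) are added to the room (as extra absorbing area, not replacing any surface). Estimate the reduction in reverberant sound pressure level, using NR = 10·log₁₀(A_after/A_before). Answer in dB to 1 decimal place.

6.7 dB

Equivalent absorption area: A_before = 2.7*0.01 + 300.2*0.05 + 338.3*0.13 + 300.2*0.11 = 92.038 m^2.
Added absorption = 398 × 0.86 = 342.280 sabins.
A_after = 92.038 + 342.280 = 434.318 sabins.
NR = 10·log₁₀(434.318/92.038) = 6.7 dB.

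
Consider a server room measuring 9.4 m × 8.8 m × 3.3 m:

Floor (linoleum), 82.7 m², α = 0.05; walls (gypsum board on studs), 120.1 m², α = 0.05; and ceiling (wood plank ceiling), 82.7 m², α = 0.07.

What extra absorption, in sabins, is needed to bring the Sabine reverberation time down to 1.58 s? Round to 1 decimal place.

A₁ = Σ Sᵢαᵢ = 82.7*0.05 + 120.1*0.05 + 82.7*0.07 = 15.929 sabins.
Target A₂ = 0.161·272.976/1.58 = 27.816 sabins (V = 272.976 m³).
ΔA = A₂ − A₁ = 27.816 − 15.929 = 11.9 sabins.

11.9 sabins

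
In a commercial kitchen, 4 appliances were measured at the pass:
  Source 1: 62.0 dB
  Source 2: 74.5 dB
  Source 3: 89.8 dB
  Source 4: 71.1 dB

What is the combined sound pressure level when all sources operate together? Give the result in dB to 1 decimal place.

Σ 10^(Lᵢ/10) = 9.976e+08.
Back to dB: 10·log₁₀ Σ = 90.0 dB.

90.0 dB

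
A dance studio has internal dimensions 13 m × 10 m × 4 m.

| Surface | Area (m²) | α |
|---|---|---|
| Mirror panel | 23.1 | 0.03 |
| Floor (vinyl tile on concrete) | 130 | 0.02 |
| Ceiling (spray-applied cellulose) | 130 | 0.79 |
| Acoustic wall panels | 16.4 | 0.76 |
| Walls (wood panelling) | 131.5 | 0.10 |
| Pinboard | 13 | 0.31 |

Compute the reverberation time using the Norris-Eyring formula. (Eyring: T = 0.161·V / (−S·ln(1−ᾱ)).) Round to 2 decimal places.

0.52 s

Total surface area S = 23.1 + 130 + 130 + 16.4 + 131.5 + 13 = 444.0 m².
Absorption A = 23.1·0.03 + 130·0.02 + 130·0.79 + 16.4·0.76 + 131.5·0.10 + 13·0.31 = 135.637 sabins.
Mean coefficient ᾱ = A/S = 0.3055.
−S·ln(1−ᾱ) = −444.0 × ln(1 − 0.3055) = 161.866.
V = 13 × 10 × 4 = 520 m³.
RT60 = 0.161 × 520 / 161.866 = 0.52 s.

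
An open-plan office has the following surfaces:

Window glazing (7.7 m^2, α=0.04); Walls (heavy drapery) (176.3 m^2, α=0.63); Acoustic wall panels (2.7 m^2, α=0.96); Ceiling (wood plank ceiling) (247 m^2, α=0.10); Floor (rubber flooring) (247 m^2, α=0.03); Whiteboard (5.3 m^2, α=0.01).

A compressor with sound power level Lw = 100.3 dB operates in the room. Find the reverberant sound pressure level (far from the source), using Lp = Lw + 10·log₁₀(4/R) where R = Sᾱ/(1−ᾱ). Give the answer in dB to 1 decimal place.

A = 146.132 sabins; S = 686.0 m^2.
ᾱ = 0.2130, so room constant R = A/(1−ᾱ) = 185.682 m^2.
Lp = 100.3 + 10·log₁₀(4/185.682) = 100.3 + (-16.67) = 83.6 dB.

83.6 dB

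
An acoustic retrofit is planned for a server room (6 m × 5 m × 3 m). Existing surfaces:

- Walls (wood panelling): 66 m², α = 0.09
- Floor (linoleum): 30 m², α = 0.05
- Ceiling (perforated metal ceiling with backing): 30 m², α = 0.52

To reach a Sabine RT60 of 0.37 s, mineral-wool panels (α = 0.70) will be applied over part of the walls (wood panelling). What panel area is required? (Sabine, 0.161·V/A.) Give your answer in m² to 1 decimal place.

Summing Sᵢαᵢ: 5.940 + 1.500 + 15.600 → A₁ = 23.040 sabins.
V = 90 m³. Target absorption A₂ = 0.161 × 90 / 0.37 = 39.162 sabins.
Absorption to add: 39.162 − 23.040 = 16.122 sabins.
Net gain per m²: Δα = 0.70 − 0.09 = 0.61.
Panel area = 16.122 / 0.61 = 26.4 m².

26.4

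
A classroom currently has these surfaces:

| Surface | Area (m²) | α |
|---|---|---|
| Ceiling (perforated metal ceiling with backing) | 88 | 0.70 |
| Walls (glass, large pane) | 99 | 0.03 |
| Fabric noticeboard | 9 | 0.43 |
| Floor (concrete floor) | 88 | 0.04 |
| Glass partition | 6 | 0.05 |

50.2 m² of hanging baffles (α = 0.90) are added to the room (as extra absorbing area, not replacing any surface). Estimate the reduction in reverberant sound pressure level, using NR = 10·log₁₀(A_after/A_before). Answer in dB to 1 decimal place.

Equivalent absorption area: A_before = 88*0.70 + 99*0.03 + 9*0.43 + 88*0.04 + 6*0.05 = 72.260 m².
Added absorption = 50.2 × 0.90 = 45.180 sabins.
New total A_after = 117.440 sabins.
NR = 10·log₁₀(117.440/72.260) = 2.1 dB.

2.1 dB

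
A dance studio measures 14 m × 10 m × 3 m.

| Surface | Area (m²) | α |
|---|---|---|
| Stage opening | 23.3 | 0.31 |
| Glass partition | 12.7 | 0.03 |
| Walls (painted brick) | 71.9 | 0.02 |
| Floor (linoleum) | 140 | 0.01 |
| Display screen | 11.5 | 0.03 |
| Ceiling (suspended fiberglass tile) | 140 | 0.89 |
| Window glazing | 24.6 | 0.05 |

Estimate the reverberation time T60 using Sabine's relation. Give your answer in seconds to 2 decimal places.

0.49 seconds

Summing Sᵢαᵢ: 7.223 + 0.381 + 1.438 + 1.400 + 0.345 + 124.600 + 1.230 → A = 136.617 sabins.
Room volume: 420 m³.
T = 0.161 V/A = 0.161·420/136.617 = 0.49 s.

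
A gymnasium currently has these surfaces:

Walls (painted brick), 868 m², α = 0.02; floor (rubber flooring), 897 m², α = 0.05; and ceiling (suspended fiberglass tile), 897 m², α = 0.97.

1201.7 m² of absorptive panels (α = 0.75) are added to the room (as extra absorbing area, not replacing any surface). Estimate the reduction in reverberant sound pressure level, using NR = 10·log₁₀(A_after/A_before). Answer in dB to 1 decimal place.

Summing Sᵢαᵢ: 17.360 + 44.850 + 870.090 → A_before = 932.300 sabins.
Treatment contributes 1201.7·0.75 = 901.275 sabins.
A_after = 932.300 + 901.275 = 1833.575 sabins.
Reduction = 10 log₁₀(A_after/A_before) = 10 log₁₀(1.9667) = 2.9 dB.

2.9 dB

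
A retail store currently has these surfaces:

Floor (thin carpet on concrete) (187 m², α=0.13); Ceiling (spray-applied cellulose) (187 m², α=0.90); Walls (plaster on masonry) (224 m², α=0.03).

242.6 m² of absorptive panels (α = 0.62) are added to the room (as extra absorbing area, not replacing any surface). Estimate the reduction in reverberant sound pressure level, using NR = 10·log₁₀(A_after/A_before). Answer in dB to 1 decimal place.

2.4 dB

Equivalent absorption area: A_before = 187·0.13 + 187·0.90 + 224·0.03 = 199.330 m².
Treatment contributes 242.6·0.62 = 150.412 sabins.
New total A_after = 349.742 sabins.
NR = 10·log₁₀(349.742/199.330) = 2.4 dB.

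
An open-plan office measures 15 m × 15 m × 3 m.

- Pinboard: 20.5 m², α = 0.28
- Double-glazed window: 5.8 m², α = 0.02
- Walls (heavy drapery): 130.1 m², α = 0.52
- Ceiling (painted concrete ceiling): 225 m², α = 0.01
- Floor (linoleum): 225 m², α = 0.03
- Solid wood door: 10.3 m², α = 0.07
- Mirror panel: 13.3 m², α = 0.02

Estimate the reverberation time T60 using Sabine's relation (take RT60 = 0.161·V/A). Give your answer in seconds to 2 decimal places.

A = Σ Sᵢαᵢ = 20.5×0.28 + 5.8×0.02 + 130.1×0.52 + 225×0.01 + 225×0.03 + 10.3×0.07 + 13.3×0.02 = 83.495 sabins.
Room volume: 675 m³.
RT60 = 0.161 · V / A = 0.161 × 675 / 83.495 = 1.30 s.

1.30 seconds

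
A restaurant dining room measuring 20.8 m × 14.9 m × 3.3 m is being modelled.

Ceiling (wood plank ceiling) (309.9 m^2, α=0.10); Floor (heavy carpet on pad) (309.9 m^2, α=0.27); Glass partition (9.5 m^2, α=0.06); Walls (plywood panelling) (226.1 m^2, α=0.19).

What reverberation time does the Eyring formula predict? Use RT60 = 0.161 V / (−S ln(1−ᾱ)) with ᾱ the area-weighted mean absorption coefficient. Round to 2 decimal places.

S = Σ Sᵢ = 855.4 m^2.
Absorption A = 309.9×0.10 + 309.9×0.27 + 9.5×0.06 + 226.1×0.19 = 158.192 sabins.
ᾱ = 158.192 / 855.4 = 0.1849.
Eyring denominator: −S ln(1−ᾱ) = 174.882.
V = 20.8 × 14.9 × 3.3 = 1022.736 m³.
RT60 = 0.161 × 1022.736 / 174.882 = 0.94 s.

0.94 s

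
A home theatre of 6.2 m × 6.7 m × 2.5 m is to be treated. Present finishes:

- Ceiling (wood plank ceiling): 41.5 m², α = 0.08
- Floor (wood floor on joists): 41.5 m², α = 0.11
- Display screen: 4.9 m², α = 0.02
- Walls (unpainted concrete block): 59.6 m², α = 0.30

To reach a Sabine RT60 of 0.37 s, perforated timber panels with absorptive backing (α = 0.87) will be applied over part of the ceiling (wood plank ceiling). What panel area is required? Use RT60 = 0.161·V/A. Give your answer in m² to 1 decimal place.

24.5

A₁ = Σ Sᵢαᵢ = 41.5*0.08 + 41.5*0.11 + 4.9*0.02 + 59.6*0.30 = 25.863 sabins.
Required A₂ = 0.161·103.85/0.37 = 45.189 sabins.
ΔA needed = 45.189 − 25.863 = 19.326 sabins.
Net gain per m²: Δα = 0.87 − 0.08 = 0.79.
Panel area = 19.326 / 0.79 = 24.5 m².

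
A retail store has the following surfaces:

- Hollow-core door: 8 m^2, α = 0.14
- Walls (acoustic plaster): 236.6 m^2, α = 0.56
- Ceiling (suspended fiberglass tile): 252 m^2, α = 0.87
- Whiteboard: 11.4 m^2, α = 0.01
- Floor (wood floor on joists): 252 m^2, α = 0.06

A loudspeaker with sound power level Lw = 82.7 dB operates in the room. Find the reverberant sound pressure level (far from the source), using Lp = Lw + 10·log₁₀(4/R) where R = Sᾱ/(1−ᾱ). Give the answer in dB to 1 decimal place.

60.2 dB

Σ(Sᵢαᵢ) = 8·0.14 + 236.6·0.56 + 252·0.87 + 11.4·0.01 + 252·0.06 = 368.090; total area S = 760.0 m^2.
ᾱ = 368.090/760.0 = 0.4843; R = Sᾱ/(1−ᾱ) = 368.090/(1−0.4843) = 713.768 m^2.
Lp = 82.7 + 10·log₁₀(4/713.768) = 82.7 + (-22.51) = 60.2 dB.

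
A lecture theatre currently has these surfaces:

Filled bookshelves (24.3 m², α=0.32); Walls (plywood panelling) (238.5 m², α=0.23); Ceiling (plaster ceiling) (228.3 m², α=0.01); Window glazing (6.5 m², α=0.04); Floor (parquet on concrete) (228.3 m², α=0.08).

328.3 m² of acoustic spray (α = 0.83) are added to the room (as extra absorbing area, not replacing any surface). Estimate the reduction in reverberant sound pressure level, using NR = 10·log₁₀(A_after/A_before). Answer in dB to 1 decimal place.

6.3 dB

Total absorption A_before = 24.3×0.32 + 238.5×0.23 + 228.3×0.01 + 6.5×0.04 + 228.3×0.08
  = 7.776 + 54.855 + 2.283 + 0.260 + 18.264 = 83.438 m² sabins.
Added absorption = 328.3 × 0.83 = 272.489 sabins.
A_after = 83.438 + 272.489 = 355.927 sabins.
Reduction = 10 log₁₀(A_after/A_before) = 10 log₁₀(4.2658) = 6.3 dB.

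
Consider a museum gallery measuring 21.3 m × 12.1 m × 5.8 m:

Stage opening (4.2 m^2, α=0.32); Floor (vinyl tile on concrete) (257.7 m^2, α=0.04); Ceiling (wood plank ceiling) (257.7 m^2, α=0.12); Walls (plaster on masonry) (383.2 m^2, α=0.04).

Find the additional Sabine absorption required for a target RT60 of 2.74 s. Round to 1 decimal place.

A₁ = Σ Sᵢαᵢ = 4.2·0.32 + 257.7·0.04 + 257.7·0.12 + 383.2·0.04 = 57.904 sabins.
V = 1494.834 m³. Required absorption A₂ = 0.161 × 1494.834 / 2.74 = 87.835 sabins.
Shortfall: 87.835 − 57.904 = 29.9 sabins.

29.9 sabins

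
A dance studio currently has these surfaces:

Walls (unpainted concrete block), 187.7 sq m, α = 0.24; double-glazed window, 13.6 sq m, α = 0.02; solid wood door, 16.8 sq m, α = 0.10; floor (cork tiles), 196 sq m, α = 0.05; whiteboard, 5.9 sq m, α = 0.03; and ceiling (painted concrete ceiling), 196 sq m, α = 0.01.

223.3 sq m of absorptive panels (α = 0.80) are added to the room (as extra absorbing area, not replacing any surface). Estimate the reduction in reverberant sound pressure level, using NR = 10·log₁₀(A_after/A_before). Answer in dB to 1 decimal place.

Equivalent absorption area: A_before = 187.7·0.24 + 13.6·0.02 + 16.8·0.10 + 196·0.05 + 5.9·0.03 + 196·0.01 = 58.937 sq m.
Added absorption = 223.3 × 0.80 = 178.640 sabins.
A_after = 58.937 + 178.640 = 237.577 sabins.
Reduction = 10 log₁₀(A_after/A_before) = 10 log₁₀(4.0310) = 6.1 dB.

6.1 dB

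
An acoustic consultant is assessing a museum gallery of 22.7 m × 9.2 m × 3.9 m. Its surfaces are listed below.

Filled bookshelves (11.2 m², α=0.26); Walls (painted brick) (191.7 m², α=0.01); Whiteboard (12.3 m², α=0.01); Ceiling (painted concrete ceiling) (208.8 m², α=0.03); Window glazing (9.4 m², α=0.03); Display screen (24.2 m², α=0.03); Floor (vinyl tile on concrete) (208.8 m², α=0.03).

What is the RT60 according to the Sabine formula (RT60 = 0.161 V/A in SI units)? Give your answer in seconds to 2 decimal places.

7.09 seconds

Equivalent absorption area: A = 11.2×0.26 + 191.7×0.01 + 12.3×0.01 + 208.8×0.03 + 9.4×0.03 + 24.2×0.03 + 208.8×0.03 = 18.488 m².
Volume V = 22.7 × 9.2 × 3.9 = 814.476 m³.
T = 0.161 V/A = 0.161·814.476/18.488 = 7.09 s.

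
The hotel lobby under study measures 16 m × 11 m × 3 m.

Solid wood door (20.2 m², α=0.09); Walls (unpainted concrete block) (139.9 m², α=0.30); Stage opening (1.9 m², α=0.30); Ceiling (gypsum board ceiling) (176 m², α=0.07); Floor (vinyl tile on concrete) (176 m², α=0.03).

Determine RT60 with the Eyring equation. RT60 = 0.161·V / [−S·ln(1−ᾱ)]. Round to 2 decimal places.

Total surface area S = 20.2 + 139.9 + 1.9 + 176 + 176 = 514.0 m².
Σ(Sᵢαᵢ) = 20.2·0.09 + 139.9·0.30 + 1.9·0.30 + 176·0.07 + 176·0.03 = 61.958.
Mean coefficient ᾱ = A/S = 0.1205.
−S·ln(1−ᾱ) = −514.0 × ln(1 − 0.1205) = 65.998.
V = 16 × 11 × 3 = 528 m³.
RT60 = 0.161 × 528 / 65.998 = 1.29 s.

1.29 seconds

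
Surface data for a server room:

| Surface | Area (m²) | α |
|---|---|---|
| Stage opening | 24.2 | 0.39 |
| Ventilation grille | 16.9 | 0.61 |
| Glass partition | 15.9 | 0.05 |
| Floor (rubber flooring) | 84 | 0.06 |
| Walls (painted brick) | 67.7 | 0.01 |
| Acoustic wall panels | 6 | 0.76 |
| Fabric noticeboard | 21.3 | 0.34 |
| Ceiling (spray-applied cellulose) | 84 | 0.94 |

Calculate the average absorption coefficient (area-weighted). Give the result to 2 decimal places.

Total surface area S = 320.0 m².
Σ(Sᵢαᵢ) = 24.2·0.39 + 16.9·0.61 + 15.9·0.05 + 84·0.06 + 67.7·0.01 + 6·0.76 + 21.3·0.34 + 84·0.94 = 117.021.
ᾱ = A/S = 0.37.

0.37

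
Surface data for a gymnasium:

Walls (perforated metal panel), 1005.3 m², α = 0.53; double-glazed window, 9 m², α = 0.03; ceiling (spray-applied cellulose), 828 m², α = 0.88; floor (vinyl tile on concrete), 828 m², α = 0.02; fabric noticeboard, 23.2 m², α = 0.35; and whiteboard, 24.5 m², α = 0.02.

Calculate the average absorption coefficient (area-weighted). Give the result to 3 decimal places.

Total surface area S = 2718.0 m².
Σ(Sᵢαᵢ) = 1005.3·0.53 + 9·0.03 + 828·0.88 + 828·0.02 + 23.2·0.35 + 24.5·0.02 = 1286.889.
ᾱ = A/S = 0.473.

0.473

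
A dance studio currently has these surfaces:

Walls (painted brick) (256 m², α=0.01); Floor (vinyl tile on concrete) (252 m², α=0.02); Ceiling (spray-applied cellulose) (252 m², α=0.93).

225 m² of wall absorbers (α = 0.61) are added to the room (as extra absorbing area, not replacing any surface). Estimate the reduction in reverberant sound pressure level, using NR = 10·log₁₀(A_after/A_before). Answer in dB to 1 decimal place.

Summing Sᵢαᵢ: 2.560 + 5.040 + 234.360 → A_before = 241.960 sabins.
Treatment contributes 225·0.61 = 137.250 sabins.
New total A_after = 379.210 sabins.
NR = 10·log₁₀(379.210/241.960) = 2.0 dB.

2.0 dB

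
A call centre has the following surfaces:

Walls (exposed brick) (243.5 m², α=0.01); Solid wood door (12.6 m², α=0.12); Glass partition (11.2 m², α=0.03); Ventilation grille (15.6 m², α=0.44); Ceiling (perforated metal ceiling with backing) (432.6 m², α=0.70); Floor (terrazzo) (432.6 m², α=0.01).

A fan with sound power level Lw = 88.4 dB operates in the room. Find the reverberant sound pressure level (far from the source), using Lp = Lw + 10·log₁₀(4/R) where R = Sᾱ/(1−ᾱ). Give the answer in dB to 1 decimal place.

68.0 dB

A = 318.293 sabins; S = 1148.1 m².
ᾱ = 318.293/1148.1 = 0.2772; R = Sᾱ/(1−ᾱ) = 318.293/(1−0.2772) = 440.361 m².
Lp = 88.4 + 10·log₁₀(4/440.361) = 88.4 + (-20.42) = 68.0 dB.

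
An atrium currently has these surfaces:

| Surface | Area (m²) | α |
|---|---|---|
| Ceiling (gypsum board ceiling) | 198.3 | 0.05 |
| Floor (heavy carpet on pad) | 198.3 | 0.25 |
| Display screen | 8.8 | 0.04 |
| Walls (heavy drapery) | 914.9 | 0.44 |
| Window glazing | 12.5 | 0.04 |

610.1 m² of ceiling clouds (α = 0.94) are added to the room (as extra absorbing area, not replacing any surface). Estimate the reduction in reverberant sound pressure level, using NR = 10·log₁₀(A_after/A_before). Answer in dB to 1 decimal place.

Equivalent absorption area: A_before = 198.3×0.05 + 198.3×0.25 + 8.8×0.04 + 914.9×0.44 + 12.5×0.04 = 462.898 m².
Added absorption = 610.1 × 0.94 = 573.494 sabins.
New total A_after = 1036.392 sabins.
NR = 10·log₁₀(1036.392/462.898) = 3.5 dB.

3.5 dB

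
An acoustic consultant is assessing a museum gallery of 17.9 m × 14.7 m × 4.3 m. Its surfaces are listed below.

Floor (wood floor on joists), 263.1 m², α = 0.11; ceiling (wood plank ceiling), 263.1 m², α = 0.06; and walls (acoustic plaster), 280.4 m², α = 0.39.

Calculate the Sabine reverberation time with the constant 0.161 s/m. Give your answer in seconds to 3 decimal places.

1.182 sec

Summing Sᵢαᵢ: 28.941 + 15.786 + 109.356 → A = 154.083 sabins.
Volume V = 17.9 × 14.7 × 4.3 = 1131.459 m³.
RT60 = 0.161 · V / A = 0.161 × 1131.459 / 154.083 = 1.182 s.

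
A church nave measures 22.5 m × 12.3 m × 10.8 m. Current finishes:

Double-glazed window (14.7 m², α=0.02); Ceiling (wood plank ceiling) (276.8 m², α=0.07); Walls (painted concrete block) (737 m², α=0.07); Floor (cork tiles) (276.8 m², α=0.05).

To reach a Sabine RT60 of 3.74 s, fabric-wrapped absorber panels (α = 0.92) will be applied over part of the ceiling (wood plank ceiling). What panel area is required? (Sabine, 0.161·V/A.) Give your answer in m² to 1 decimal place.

A₁ = Σ Sᵢαᵢ = 14.7*0.02 + 276.8*0.07 + 737*0.07 + 276.8*0.05 = 85.100 sabins.
Required A₂ = 0.161·2988.9/3.74 = 128.667 sabins.
ΔA needed = 128.667 − 85.100 = 43.567 sabins.
Each m² of panel replacing the ceiling (wood plank ceiling) adds (0.92 − 0.07) = 0.85 sabins.
Area = ΔA/Δα = 43.567/0.85 = 51.3 m².

51.3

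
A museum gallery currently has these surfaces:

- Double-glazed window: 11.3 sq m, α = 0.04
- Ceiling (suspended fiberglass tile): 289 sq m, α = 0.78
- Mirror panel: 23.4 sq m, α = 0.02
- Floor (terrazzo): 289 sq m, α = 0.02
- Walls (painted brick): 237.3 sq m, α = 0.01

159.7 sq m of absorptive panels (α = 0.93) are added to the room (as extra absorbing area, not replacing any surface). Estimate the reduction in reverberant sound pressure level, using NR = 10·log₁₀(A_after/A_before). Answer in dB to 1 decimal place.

Equivalent absorption area: A_before = 11.3*0.04 + 289*0.78 + 23.4*0.02 + 289*0.02 + 237.3*0.01 = 234.493 sq m.
Added absorption = 159.7 × 0.93 = 148.521 sabins.
New total A_after = 383.014 sabins.
Reduction = 10 log₁₀(A_after/A_before) = 10 log₁₀(1.6334) = 2.1 dB.

2.1 dB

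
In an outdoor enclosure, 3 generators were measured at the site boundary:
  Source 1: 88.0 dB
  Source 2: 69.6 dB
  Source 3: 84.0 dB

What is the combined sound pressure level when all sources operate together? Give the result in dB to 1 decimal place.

89.5 dB

Sum in the linear (power) domain: Σ 10^(Lᵢ/10) = 10^(88.0/10) + 10^(69.6/10) + 10^(84.0/10) = 8.913e+08.
Combined level = 10 log₁₀(8.913e+08) = 89.5 dB.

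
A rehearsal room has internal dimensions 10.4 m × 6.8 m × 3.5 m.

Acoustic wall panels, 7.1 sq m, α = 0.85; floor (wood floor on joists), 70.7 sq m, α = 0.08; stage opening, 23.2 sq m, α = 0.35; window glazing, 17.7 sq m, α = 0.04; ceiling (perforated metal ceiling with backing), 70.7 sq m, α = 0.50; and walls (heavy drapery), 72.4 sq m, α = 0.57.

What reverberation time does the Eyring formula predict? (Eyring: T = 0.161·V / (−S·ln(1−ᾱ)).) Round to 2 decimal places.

0.33 seconds

Total surface area S = 7.1 + 70.7 + 23.2 + 17.7 + 70.7 + 72.4 = 261.8 sq m.
Σ(Sᵢαᵢ) = 7.1·0.85 + 70.7·0.08 + 23.2·0.35 + 17.7·0.04 + 70.7·0.50 + 72.4·0.57 = 97.137.
ᾱ = 97.137 / 261.8 = 0.3710.
Eyring denominator: −S ln(1−ᾱ) = 121.377.
V = 10.4 × 6.8 × 3.5 = 247.52 m³.
RT60 = 0.161 × 247.52 / 121.377 = 0.33 s.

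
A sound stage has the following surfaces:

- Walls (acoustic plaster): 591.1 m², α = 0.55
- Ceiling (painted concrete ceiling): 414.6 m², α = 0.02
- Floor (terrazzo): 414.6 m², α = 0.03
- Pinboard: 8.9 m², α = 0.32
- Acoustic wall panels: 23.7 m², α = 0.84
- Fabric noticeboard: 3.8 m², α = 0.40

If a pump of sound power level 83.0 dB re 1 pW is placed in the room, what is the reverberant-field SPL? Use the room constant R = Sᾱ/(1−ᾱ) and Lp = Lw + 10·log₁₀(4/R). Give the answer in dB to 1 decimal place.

62.1 dB

A = 370.111 sabins; S = 1456.7 m².
ᾱ = 0.2541, so room constant R = A/(1−ᾱ) = 496.194 m².
Lp = 83.0 + 10·log₁₀(4/496.194) = 83.0 + (-20.94) = 62.1 dB.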